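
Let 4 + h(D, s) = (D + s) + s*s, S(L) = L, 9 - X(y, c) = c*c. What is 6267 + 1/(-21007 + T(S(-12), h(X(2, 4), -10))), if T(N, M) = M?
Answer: 131155775/20928 ≈ 6267.0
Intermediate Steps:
X(y, c) = 9 - c² (X(y, c) = 9 - c*c = 9 - c²)
h(D, s) = -4 + D + s + s² (h(D, s) = -4 + ((D + s) + s*s) = -4 + ((D + s) + s²) = -4 + (D + s + s²) = -4 + D + s + s²)
6267 + 1/(-21007 + T(S(-12), h(X(2, 4), -10))) = 6267 + 1/(-21007 + (-4 + (9 - 1*4²) - 10 + (-10)²)) = 6267 + 1/(-21007 + (-4 + (9 - 1*16) - 10 + 100)) = 6267 + 1/(-21007 + (-4 + (9 - 16) - 10 + 100)) = 6267 + 1/(-21007 + (-4 - 7 - 10 + 100)) = 6267 + 1/(-21007 + 79) = 6267 + 1/(-20928) = 6267 - 1/20928 = 131155775/20928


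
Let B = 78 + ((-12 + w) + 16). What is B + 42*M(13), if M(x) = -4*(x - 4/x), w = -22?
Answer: -26940/13 ≈ -2072.3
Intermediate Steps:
M(x) = -4*x + 16/x
B = 60 (B = 78 + ((-12 - 22) + 16) = 78 + (-34 + 16) = 78 - 18 = 60)
B + 42*M(13) = 60 + 42*(-4*13 + 16/13) = 60 + 42*(-52 + 16*(1/13)) = 60 + 42*(-52 + 16/13) = 60 + 42*(-660/13) = 60 - 27720/13 = -26940/13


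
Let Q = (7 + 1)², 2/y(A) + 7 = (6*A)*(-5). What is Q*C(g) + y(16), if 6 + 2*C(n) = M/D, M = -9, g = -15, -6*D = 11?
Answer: -187030/5357 ≈ -34.913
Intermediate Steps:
D = -11/6 (D = -⅙*11 = -11/6 ≈ -1.8333)
y(A) = 2/(-7 - 30*A) (y(A) = 2/(-7 + (6*A)*(-5)) = 2/(-7 - 30*A))
Q = 64 (Q = 8² = 64)
C(n) = -6/11 (C(n) = -3 + (-9/(-11/6))/2 = -3 + (-9*(-6/11))/2 = -3 + (½)*(54/11) = -3 + 27/11 = -6/11)
Q*C(g) + y(16) = 64*(-6/11) - 2/(7 + 30*16) = -384/11 - 2/(7 + 480) = -384/11 - 2/487 = -187030/5357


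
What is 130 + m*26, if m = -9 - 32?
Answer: -936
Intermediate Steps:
m = -41
130 + m*26 = 130 - 41*26 = 130 - 1066 = -936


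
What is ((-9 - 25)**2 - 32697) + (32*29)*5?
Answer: -26901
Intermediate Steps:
((-9 - 25)**2 - 32697) + (32*29)*5 = ((-34)**2 - 32697) + 928*5 = (1156 - 32697) + 4640 = -31541 + 4640 = -26901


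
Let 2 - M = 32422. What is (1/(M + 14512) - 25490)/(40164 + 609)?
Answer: -152158307/243387628 ≈ -0.62517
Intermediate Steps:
M = -32420 (M = 2 - 1*32422 = 2 - 32422 = -32420)
(1/(M + 14512) - 25490)/(40164 + 609) = (1/(-32420 + 14512) - 25490)/(40164 + 609) = (1/(-17908) - 25490)/40773 = (-1/17908 - 25490)*(1/40773) = -456474921/17908*1/40773 = -152158307/243387628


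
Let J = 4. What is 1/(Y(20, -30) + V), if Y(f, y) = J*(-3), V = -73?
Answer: -1/85 ≈ -0.011765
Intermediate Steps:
Y(f, y) = -12 (Y(f, y) = 4*(-3) = -12)
1/(Y(20, -30) + V) = 1/(-12 - 73) = 1/(-85) = -1/85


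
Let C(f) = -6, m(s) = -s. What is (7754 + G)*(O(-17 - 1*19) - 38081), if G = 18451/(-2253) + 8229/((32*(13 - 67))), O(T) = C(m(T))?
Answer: -127537812801553/432576 ≈ -2.9483e+8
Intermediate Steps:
O(T) = -6
G = -5602585/432576 (G = 18451*(-1/2253) + 8229/((32*(-54))) = -18451/2253 + 8229/(-1728) = -18451/2253 + 8229*(-1/1728) = -18451/2253 - 2743/576 = -5602585/432576 ≈ -12.952)
(7754 + G)*(O(-17 - 1*19) - 38081) = (7754 - 5602585/432576)*(-6 - 38081) = (3348591719/432576)*(-38087) = -127537812801553/432576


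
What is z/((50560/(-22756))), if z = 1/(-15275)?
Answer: 5689/193076000 ≈ 2.9465e-5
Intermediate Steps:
z = -1/15275 ≈ -6.5466e-5
z/((50560/(-22756))) = -1/(15275*(50560/(-22756))) = -1/(15275*(50560*(-1/22756))) = -1/(15275*(-12640/5689)) = -1/15275*(-5689/12640) = 5689/193076000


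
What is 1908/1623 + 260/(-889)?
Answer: 424744/480949 ≈ 0.88314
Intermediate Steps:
1908/1623 + 260/(-889) = 1908*(1/1623) + 260*(-1/889) = 636/541 - 260/889 = 424744/480949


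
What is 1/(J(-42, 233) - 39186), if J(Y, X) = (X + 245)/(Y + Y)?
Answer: -42/1646051 ≈ -2.5516e-5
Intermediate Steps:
J(Y, X) = (245 + X)/(2*Y) (J(Y, X) = (245 + X)/((2*Y)) = (245 + X)*(1/(2*Y)) = (245 + X)/(2*Y))
1/(J(-42, 233) - 39186) = 1/((½)*(245 + 233)/(-42) - 39186) = 1/((½)*(-1/42)*478 - 39186) = 1/(-239/42 - 39186) = 1/(-1646051/42) = -42/1646051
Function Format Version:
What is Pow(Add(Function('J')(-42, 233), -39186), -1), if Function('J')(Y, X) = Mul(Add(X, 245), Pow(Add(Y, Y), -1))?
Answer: Rational(-42, 1646051) ≈ -2.5516e-5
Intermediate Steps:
Function('J')(Y, X) = Mul(Rational(1, 2), Pow(Y, -1), Add(245, X)) (Function('J')(Y, X) = Mul(Add(245, X), Pow(Mul(2, Y), -1)) = Mul(Add(245, X), Mul(Rational(1, 2), Pow(Y, -1))) = Mul(Rational(1, 2), Pow(Y, -1), Add(245, X)))
Pow(Add(Function('J')(-42, 233), -39186), -1) = Pow(Add(Mul(Rational(1, 2), Pow(-42, -1), Add(245, 233)), -39186), -1) = Pow(Add(Mul(Rational(1, 2), Rational(-1, 42), 478), -39186), -1) = Pow(Add(Rational(-239, 42), -39186), -1) = Pow(Rational(-1646051, 42), -1) = Rational(-42, 1646051)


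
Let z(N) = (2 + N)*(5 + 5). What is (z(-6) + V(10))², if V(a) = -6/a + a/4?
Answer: 145161/100 ≈ 1451.6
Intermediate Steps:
V(a) = -6/a + a/4 (V(a) = -6/a + a*(¼) = -6/a + a/4)
z(N) = 20 + 10*N (z(N) = (2 + N)*10 = 20 + 10*N)
(z(-6) + V(10))² = ((20 + 10*(-6)) + (-6/10 + (¼)*10))² = ((20 - 60) + (-6*⅒ + 5/2))² = (-40 + (-⅗ + 5/2))² = (-40 + 19/10)² = (-381/10)² = 145161/100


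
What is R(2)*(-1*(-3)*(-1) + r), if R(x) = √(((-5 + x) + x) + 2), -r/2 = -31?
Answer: 59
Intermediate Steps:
r = 62 (r = -2*(-31) = 62)
R(x) = √(-3 + 2*x) (R(x) = √((-5 + 2*x) + 2) = √(-3 + 2*x))
R(2)*(-1*(-3)*(-1) + r) = √(-3 + 2*2)*(-1*(-3)*(-1) + 62) = √(-3 + 4)*(3*(-1) + 62) = √1*(-3 + 62) = 1*59 = 59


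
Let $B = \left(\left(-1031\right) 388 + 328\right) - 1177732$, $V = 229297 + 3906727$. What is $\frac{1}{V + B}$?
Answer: $\frac{1}{2558592} \approx 3.9084 \cdot 10^{-7}$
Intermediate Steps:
$V = 4136024$
$B = -1577432$ ($B = \left(-400028 + 328\right) - 1177732 = -399700 - 1177732 = -1577432$)
$\frac{1}{V + B} = \frac{1}{4136024 - 1577432} = \frac{1}{2558592}$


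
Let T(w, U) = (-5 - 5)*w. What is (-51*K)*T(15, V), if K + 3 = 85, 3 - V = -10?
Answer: 627300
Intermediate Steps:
V = 13 (V = 3 - 1*(-10) = 3 + 10 = 13)
K = 82 (K = -3 + 85 = 82)
T(w, U) = -10*w
(-51*K)*T(15, V) = (-51*82)*(-10*15) = -4182*(-150) = 627300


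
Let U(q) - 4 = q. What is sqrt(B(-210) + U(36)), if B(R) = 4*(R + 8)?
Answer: 16*I*sqrt(3) ≈ 27.713*I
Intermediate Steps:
U(q) = 4 + q
B(R) = 32 + 4*R (B(R) = 4*(8 + R) = 32 + 4*R)
sqrt(B(-210) + U(36)) = sqrt((32 + 4*(-210)) + (4 + 36)) = sqrt((32 - 840) + 40) = sqrt(-808 + 40) = sqrt(-768) = 16*I*sqrt(3)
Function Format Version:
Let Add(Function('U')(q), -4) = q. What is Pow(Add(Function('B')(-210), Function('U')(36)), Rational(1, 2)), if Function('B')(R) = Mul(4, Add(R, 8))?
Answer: Mul(16, I, Pow(3, Rational(1, 2))) ≈ Mul(27.713, I)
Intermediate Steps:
Function('U')(q) = Add(4, q)
Function('B')(R) = Add(32, Mul(4, R)) (Function('B')(R) = Mul(4, Add(8, R)) = Add(32, Mul(4, R)))
Pow(Add(Function('B')(-210), Function('U')(36)), Rational(1, 2)) = Pow(Add(Add(32, Mul(4, -210)), Add(4, 36)), Rational(1, 2)) = Pow(Add(Add(32, -840), 40), Rational(1, 2)) = Pow(Add(-808, 40), Rational(1, 2)) = Pow(-768, Rational(1, 2)) = Mul(16, I, Pow(3, Rational(1, 2)))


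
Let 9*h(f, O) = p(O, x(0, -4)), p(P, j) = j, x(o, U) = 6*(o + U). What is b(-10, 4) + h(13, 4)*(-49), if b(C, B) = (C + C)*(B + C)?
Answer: 752/3 ≈ 250.67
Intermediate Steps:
x(o, U) = 6*U + 6*o (x(o, U) = 6*(U + o) = 6*U + 6*o)
h(f, O) = -8/3 (h(f, O) = (6*(-4) + 6*0)/9 = (-24 + 0)/9 = (1/9)*(-24) = -8/3)
b(C, B) = 2*C*(B + C) (b(C, B) = (2*C)*(B + C) = 2*C*(B + C))
b(-10, 4) + h(13, 4)*(-49) = 2*(-10)*(4 - 10) - 8/3*(-49) = 2*(-10)*(-6) + 392/3 = 120 + 392/3 = 752/3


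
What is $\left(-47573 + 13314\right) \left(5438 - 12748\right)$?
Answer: $250433290$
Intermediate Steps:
$\left(-47573 + 13314\right) \left(5438 - 12748\right) = - 34259 \left(5438 - 12748\right) = \left(-34259\right) \left(-7310\right) = 250433290$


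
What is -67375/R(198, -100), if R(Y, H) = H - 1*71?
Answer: 67375/171 ≈ 394.01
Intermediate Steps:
R(Y, H) = -71 + H (R(Y, H) = H - 71 = -71 + H)
-67375/R(198, -100) = -67375/(-71 - 100) = -67375/(-171) = -67375*(-1/171) = 67375/171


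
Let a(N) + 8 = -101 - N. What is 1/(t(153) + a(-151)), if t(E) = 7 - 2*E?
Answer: -1/257 ≈ -0.0038911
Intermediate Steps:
a(N) = -109 - N (a(N) = -8 + (-101 - N) = -109 - N)
1/(t(153) + a(-151)) = 1/((7 - 2*153) + (-109 - 1*(-151))) = 1/((7 - 306) + (-109 + 151)) = 1/(-299 + 42) = 1/(-257) = -1/257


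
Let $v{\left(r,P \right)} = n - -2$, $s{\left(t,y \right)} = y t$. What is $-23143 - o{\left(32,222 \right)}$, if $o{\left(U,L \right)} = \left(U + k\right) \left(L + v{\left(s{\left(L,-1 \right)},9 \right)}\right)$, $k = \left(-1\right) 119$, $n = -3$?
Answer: $-3916$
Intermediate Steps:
$s{\left(t,y \right)} = t y$
$v{\left(r,P \right)} = -1$ ($v{\left(r,P \right)} = -3 - -2 = -3 + 2 = -1$)
$k = -119$
$o{\left(U,L \right)} = \left(-1 + L\right) \left(-119 + U\right)$ ($o{\left(U,L \right)} = \left(U - 119\right) \left(L - 1\right) = \left(-119 + U\right) \left(-1 + L\right) = \left(-1 + L\right) \left(-119 + U\right)$)
$-23143 - o{\left(32,222 \right)} = -23143 - \left(119 - 32 - 26418 + 222 \cdot 32\right) = -23143 - \left(119 - 32 - 26418 + 7104\right) = -23143 - -19227 = -23143 + 19227 = -3916$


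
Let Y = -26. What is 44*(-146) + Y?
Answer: -6450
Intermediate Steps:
44*(-146) + Y = 44*(-146) - 26 = -6424 - 26 = -6450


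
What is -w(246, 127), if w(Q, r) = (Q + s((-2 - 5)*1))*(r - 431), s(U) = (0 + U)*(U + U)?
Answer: 104576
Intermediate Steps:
s(U) = 2*U² (s(U) = U*(2*U) = 2*U²)
w(Q, r) = (-431 + r)*(98 + Q) (w(Q, r) = (Q + 2*((-2 - 5)*1)²)*(r - 431) = (Q + 2*(-7*1)²)*(-431 + r) = (Q + 2*(-7)²)*(-431 + r) = (Q + 2*49)*(-431 + r) = (Q + 98)*(-431 + r) = (98 + Q)*(-431 + r) = (-431 + r)*(98 + Q))
-w(246, 127) = -(-42238 - 431*246 + 98*127 + 246*127) = -(-42238 - 106026 + 12446 + 31242) = -1*(-104576) = 104576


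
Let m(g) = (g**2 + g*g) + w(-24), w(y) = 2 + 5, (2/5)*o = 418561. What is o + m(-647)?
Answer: 3767255/2 ≈ 1.8836e+6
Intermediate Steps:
o = 2092805/2 (o = (5/2)*418561 = 2092805/2 ≈ 1.0464e+6)
w(y) = 7
m(g) = 7 + 2*g**2 (m(g) = (g**2 + g*g) + 7 = (g**2 + g**2) + 7 = 2*g**2 + 7 = 7 + 2*g**2)
o + m(-647) = 2092805/2 + (7 + 2*(-647)**2) = 2092805/2 + (7 + 2*418609) = 2092805/2 + (7 + 837218) = 2092805/2 + 837225 = 3767255/2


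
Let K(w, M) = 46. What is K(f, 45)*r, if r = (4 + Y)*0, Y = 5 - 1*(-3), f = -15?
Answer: 0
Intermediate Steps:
Y = 8 (Y = 5 + 3 = 8)
r = 0 (r = (4 + 8)*0 = 12*0 = 0)
K(f, 45)*r = 46*0 = 0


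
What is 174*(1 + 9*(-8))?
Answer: -12354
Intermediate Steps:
174*(1 + 9*(-8)) = 174*(1 - 72) = 174*(-71) = -12354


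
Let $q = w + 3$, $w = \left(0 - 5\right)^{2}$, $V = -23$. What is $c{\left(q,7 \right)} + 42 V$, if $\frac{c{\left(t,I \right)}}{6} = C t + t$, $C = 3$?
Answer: $-294$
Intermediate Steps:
$w = 25$ ($w = \left(-5\right)^{2} = 25$)
$q = 28$ ($q = 25 + 3 = 28$)
$c{\left(t,I \right)} = 24 t$ ($c{\left(t,I \right)} = 6 \left(3 t + t\right) = 6 \cdot 4 t = 24 t$)
$c{\left(q,7 \right)} + 42 V = 24 \cdot 28 + 42 \left(-23\right) = 672 - 966 = -294$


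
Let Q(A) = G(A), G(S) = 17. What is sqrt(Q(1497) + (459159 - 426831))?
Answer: sqrt(32345) ≈ 179.85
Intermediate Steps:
Q(A) = 17
sqrt(Q(1497) + (459159 - 426831)) = sqrt(17 + (459159 - 426831)) = sqrt(17 + 32328) = sqrt(32345)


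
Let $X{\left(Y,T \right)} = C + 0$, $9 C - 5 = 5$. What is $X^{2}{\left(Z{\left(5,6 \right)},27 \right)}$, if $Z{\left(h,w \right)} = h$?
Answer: $\frac{100}{81} \approx 1.2346$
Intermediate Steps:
$C = \frac{10}{9}$ ($C = \frac{5}{9} + \frac{1}{9} \cdot 5 = \frac{5}{9} + \frac{5}{9} = \frac{10}{9} \approx 1.1111$)
$X{\left(Y,T \right)} = \frac{10}{9}$ ($X{\left(Y,T \right)} = \frac{10}{9} + 0 = \frac{10}{9}$)
$X^{2}{\left(Z{\left(5,6 \right)},27 \right)} = \left(\frac{10}{9}\right)^{2} = \frac{100}{81}$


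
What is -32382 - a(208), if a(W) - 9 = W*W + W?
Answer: -75863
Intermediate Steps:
a(W) = 9 + W + W² (a(W) = 9 + (W*W + W) = 9 + (W² + W) = 9 + (W + W²) = 9 + W + W²)
-32382 - a(208) = -32382 - (9 + 208 + 208²) = -32382 - (9 + 208 + 43264) = -32382 - 1*43481 = -32382 - 43481 = -75863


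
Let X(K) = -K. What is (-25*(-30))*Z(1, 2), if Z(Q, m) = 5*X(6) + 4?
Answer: -19500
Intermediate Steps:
Z(Q, m) = -26 (Z(Q, m) = 5*(-1*6) + 4 = 5*(-6) + 4 = -30 + 4 = -26)
(-25*(-30))*Z(1, 2) = -25*(-30)*(-26) = 750*(-26) = -19500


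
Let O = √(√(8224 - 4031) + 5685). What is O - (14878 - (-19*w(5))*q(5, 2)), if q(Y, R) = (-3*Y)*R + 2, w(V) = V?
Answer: -12218 + √(5685 + √4193) ≈ -12142.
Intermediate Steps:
O = √(5685 + √4193) (O = √(√4193 + 5685) = √(5685 + √4193) ≈ 75.827)
q(Y, R) = 2 - 3*R*Y (q(Y, R) = -3*R*Y + 2 = 2 - 3*R*Y)
O - (14878 - (-19*w(5))*q(5, 2)) = √(5685 + √4193) - (14878 - (-19*5)*(2 - 3*2*5)) = √(5685 + √4193) - (14878 - (-95)*(2 - 30)) = √(5685 + √4193) - (14878 - (-95)*(-28)) = √(5685 + √4193) - (14878 - 1*2660) = √(5685 + √4193) - (14878 - 2660) = √(5685 + √4193) - 1*12218 = √(5685 + √4193) - 12218 = -12218 + √(5685 + √4193)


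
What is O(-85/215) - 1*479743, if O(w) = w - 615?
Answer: -20655411/43 ≈ -4.8036e+5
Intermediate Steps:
O(w) = -615 + w
O(-85/215) - 1*479743 = (-615 - 85/215) - 1*479743 = (-615 - 85*1/215) - 479743 = (-615 - 17/43) - 479743 = -26462/43 - 479743 = -20655411/43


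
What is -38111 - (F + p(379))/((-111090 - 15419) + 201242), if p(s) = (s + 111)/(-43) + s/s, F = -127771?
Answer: -122464928009/3213519 ≈ -38109.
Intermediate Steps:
p(s) = -68/43 - s/43 (p(s) = (111 + s)*(-1/43) + 1 = (-111/43 - s/43) + 1 = -68/43 - s/43)
-38111 - (F + p(379))/((-111090 - 15419) + 201242) = -38111 - (-127771 + (-68/43 - 1/43*379))/((-111090 - 15419) + 201242) = -38111 - (-127771 + (-68/43 - 379/43))/(-126509 + 201242) = -38111 - (-127771 - 447/43)/74733 = -38111 - (-5494600)/(43*74733) = -38111 - 1*(-5494600/3213519) = -38111 + 5494600/3213519 = -122464928009/3213519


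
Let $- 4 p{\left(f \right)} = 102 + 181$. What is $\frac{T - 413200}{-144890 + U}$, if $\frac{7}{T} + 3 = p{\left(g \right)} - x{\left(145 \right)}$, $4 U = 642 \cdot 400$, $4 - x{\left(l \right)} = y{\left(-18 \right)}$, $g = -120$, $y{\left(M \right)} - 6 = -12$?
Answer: $\frac{69211014}{13515575} \approx 5.1208$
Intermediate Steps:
$y{\left(M \right)} = -6$ ($y{\left(M \right)} = 6 - 12 = -6$)
$x{\left(l \right)} = 10$ ($x{\left(l \right)} = 4 - -6 = 4 + 6 = 10$)
$p{\left(f \right)} = - \frac{283}{4}$ ($p{\left(f \right)} = - \frac{102 + 181}{4} = \left(- \frac{1}{4}\right) 283 = - \frac{283}{4}$)
$U = 64200$ ($U = \frac{642 \cdot 400}{4} = \frac{1}{4} \cdot 256800 = 64200$)
$T = - \frac{28}{335}$ ($T = \frac{7}{-3 - \frac{323}{4}} = \frac{7}{- \frac{335}{4}} = 7 \left(- \frac{4}{335}\right) = - \frac{28}{335} \approx -0.083582$)
$\frac{T - 413200}{-144890 + U} = \frac{- \frac{28}{335} - 413200}{-144890 + 64200} = - \frac{138422028}{335 \left(-80690\right)} = \left(- \frac{138422028}{335}\right) \left(- \frac{1}{80690}\right) = \frac{69211014}{13515575}$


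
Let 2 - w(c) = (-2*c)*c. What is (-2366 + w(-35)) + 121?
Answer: 207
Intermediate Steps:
w(c) = 2 + 2*c**2 (w(c) = 2 - (-2*c)*c = 2 - (-2)*c**2 = 2 + 2*c**2)
(-2366 + w(-35)) + 121 = (-2366 + (2 + 2*(-35)**2)) + 121 = (-2366 + (2 + 2*1225)) + 121 = (-2366 + (2 + 2450)) + 121 = (-2366 + 2452) + 121 = 86 + 121 = 207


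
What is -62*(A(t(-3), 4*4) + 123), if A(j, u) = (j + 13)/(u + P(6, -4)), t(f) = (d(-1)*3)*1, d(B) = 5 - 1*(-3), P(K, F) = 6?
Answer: -85033/11 ≈ -7730.3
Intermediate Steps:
d(B) = 8 (d(B) = 5 + 3 = 8)
t(f) = 24 (t(f) = (8*3)*1 = 24*1 = 24)
A(j, u) = (13 + j)/(6 + u) (A(j, u) = (j + 13)/(u + 6) = (13 + j)/(6 + u))
-62*(A(t(-3), 4*4) + 123) = -62*((13 + 24)/(6 + 4*4) + 123) = -62*(37/(6 + 16) + 123) = -62*(37/22 + 123) = -62*2743/22 = -85033/11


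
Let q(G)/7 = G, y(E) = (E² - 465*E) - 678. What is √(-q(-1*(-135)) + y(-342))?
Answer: √274371 ≈ 523.80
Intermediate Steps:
y(E) = -678 + E² - 465*E
q(G) = 7*G
√(-q(-1*(-135)) + y(-342)) = √(-7*(-1*(-135)) + (-678 + (-342)² - 465*(-342))) = √(-7*135 + (-678 + 116964 + 159030)) = √(-1*945 + 275316) = √(-945 + 275316) = √274371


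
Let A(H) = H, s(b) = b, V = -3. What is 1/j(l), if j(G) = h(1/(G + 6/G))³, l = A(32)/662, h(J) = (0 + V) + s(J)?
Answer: -35549951602875731/952139515326261625 ≈ -0.037337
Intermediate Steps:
h(J) = -3 + J (h(J) = (0 - 3) + J = -3 + J)
l = 16/331 (l = 32/662 = 32*(1/662) = 16/331 ≈ 0.048338)
j(G) = (-3 + 1/(G + 6/G))³
1/j(l) = 1/((-3 + 16/(331*(6 + (16/331)²)))³) = 1/((-3 + 16/(331*(6 + 256/109561)))³) = 1/((-3 + 16/(331*(657622/109561)))³) = 1/((-3 + (16/331)*(109561/657622))³) = 1/((-3 + 2648/328811)³) = 1/((-983785/328811)³) = 1/(-952139515326261625/35549951602875731) = -35549951602875731/952139515326261625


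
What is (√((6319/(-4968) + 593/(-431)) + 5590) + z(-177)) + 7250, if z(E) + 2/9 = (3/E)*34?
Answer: 3849326/531 + √711575949785946/356868 ≈ 7324.0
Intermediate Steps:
z(E) = -2/9 + 102/E (z(E) = -2/9 + (3/E)*34 = -2/9 + 102/E)
(√((6319/(-4968) + 593/(-431)) + 5590) + z(-177)) + 7250 = (√((6319/(-4968) + 593/(-431)) + 5590) + (-2/9 + 102/(-177))) + 7250 = (√((6319*(-1/4968) + 593*(-1/431)) + 5590) + (-2/9 + 102*(-1/177))) + 7250 = (√((-6319/4968 - 593/431) + 5590) + (-2/9 - 34/59)) + 7250 = (√(-5669513/2141208 + 5590) - 424/531) + 7250 = (√(11963683207/2141208) - 424/531) + 7250 = (√711575949785946/356868 - 424/531) + 7250 = (-424/531 + √711575949785946/356868) + 7250 = 3849326/531 + √711575949785946/356868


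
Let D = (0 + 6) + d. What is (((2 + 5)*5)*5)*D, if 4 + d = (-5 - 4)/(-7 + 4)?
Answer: 875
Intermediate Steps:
d = -1 (d = -4 + (-5 - 4)/(-7 + 4) = -4 - 9/(-3) = -4 - 9*(-⅓) = -4 + 3 = -1)
D = 5 (D = (0 + 6) - 1 = 6 - 1 = 5)
(((2 + 5)*5)*5)*D = (((2 + 5)*5)*5)*5 = ((7*5)*5)*5 = (35*5)*5 = 175*5 = 875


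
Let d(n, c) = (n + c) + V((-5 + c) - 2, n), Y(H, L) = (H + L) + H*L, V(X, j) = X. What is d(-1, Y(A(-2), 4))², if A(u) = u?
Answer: 400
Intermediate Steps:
Y(H, L) = H + L + H*L
d(n, c) = -7 + n + 2*c (d(n, c) = (n + c) + ((-5 + c) - 2) = (c + n) + (-7 + c) = -7 + n + 2*c)
d(-1, Y(A(-2), 4))² = (-7 - 1 + 2*(-2 + 4 - 2*4))² = (-7 - 1 + 2*(-2 + 4 - 8))² = (-7 - 1 + 2*(-6))² = (-7 - 1 - 12)² = (-20)² = 400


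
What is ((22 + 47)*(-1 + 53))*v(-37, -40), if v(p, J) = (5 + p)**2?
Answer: 3674112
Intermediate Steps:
((22 + 47)*(-1 + 53))*v(-37, -40) = ((22 + 47)*(-1 + 53))*(5 - 37)**2 = (69*52)*(-32)**2 = 3588*1024 = 3674112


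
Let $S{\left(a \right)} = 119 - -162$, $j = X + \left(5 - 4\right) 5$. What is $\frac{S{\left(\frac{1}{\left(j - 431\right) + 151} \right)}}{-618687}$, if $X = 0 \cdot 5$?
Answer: $- \frac{281}{618687} \approx -0.00045419$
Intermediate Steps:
$X = 0$
$j = 5$ ($j = 0 + \left(5 - 4\right) 5 = 0 + 1 \cdot 5 = 0 + 5 = 5$)
$S{\left(a \right)} = 281$ ($S{\left(a \right)} = 119 + 162 = 281$)
$\frac{S{\left(\frac{1}{\left(j - 431\right) + 151} \right)}}{-618687} = \frac{281}{-618687} = 281 \left(- \frac{1}{618687}\right) = - \frac{281}{618687}$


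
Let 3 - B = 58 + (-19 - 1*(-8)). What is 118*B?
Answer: -5192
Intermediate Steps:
B = -44 (B = 3 - (58 + (-19 - 1*(-8))) = 3 - (58 + (-19 + 8)) = 3 - (58 - 11) = 3 - 1*47 = 3 - 47 = -44)
118*B = 118*(-44) = -5192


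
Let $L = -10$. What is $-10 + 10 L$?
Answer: $-110$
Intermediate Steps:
$-10 + 10 L = -10 + 10 \left(-10\right) = -10 - 100 = -110$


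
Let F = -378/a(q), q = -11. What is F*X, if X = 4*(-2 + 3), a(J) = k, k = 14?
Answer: -108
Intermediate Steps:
a(J) = 14
F = -27 (F = -378/14 = -378*1/14 = -27)
X = 4 (X = 4*1 = 4)
F*X = -27*4 = -108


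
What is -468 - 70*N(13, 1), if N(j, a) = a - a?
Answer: -468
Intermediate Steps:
N(j, a) = 0
-468 - 70*N(13, 1) = -468 - 70*0 = -468 + 0 = -468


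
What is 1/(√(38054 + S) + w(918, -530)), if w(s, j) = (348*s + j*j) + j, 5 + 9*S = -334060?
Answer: 1799502/1079402479861 - √8421/1079402479861 ≈ 1.6670e-6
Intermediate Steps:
S = -111355/3 (S = -5/9 + (⅑)*(-334060) = -5/9 - 334060/9 = -111355/3 ≈ -37118.)
w(s, j) = j + j² + 348*s (w(s, j) = (348*s + j²) + j = (j² + 348*s) + j = j + j² + 348*s)
1/(√(38054 + S) + w(918, -530)) = 1/(√(38054 - 111355/3) + (-530 + (-530)² + 348*918)) = 1/(√(2807/3) + (-530 + 280900 + 319464)) = 1/(√8421/3 + 599834) = 1/(599834 + √8421/3)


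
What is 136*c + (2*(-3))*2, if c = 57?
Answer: 7740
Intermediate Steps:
136*c + (2*(-3))*2 = 136*57 + (2*(-3))*2 = 7752 - 6*2 = 7752 - 12 = 7740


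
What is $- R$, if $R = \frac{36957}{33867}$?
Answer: $- \frac{12319}{11289} \approx -1.0912$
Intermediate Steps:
$R = \frac{12319}{11289}$ ($R = 36957 \cdot \frac{1}{33867} = \frac{12319}{11289} \approx 1.0912$)
$- R = \left(-1\right) \frac{12319}{11289} = - \frac{12319}{11289}$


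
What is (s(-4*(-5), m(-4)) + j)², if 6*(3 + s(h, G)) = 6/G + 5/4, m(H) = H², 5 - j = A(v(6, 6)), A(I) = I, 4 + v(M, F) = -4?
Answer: 243049/2304 ≈ 105.49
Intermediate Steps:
v(M, F) = -8 (v(M, F) = -4 - 4 = -8)
j = 13 (j = 5 - 1*(-8) = 5 + 8 = 13)
s(h, G) = -67/24 + 1/G (s(h, G) = -3 + (6/G + 5/4)/6 = -3 + (5/4 + 6/G)/6 = -3 + (5/24 + 1/G) = -67/24 + 1/G)
(s(-4*(-5), m(-4)) + j)² = ((-67/24 + 1/((-4)²)) + 13)² = ((-67/24 + 1/16) + 13)² = (-131/48 + 13)² = (493/48)² = 243049/2304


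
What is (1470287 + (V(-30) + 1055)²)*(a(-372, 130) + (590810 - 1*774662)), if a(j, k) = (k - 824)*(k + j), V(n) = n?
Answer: -40092584448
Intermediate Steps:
a(j, k) = (-824 + k)*(j + k)
(1470287 + (V(-30) + 1055)²)*(a(-372, 130) + (590810 - 1*774662)) = (1470287 + (-30 + 1055)²)*((130² - 824*(-372) - 824*130 - 372*130) + (590810 - 1*774662)) = (1470287 + 1025²)*((16900 + 306528 - 107120 - 48360) + (590810 - 774662)) = (1470287 + 1050625)*(167948 - 183852) = 2520912*(-15904) = -40092584448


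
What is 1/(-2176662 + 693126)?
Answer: -1/1483536 ≈ -6.7406e-7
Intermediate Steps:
1/(-2176662 + 693126) = 1/(-1483536) = -1/1483536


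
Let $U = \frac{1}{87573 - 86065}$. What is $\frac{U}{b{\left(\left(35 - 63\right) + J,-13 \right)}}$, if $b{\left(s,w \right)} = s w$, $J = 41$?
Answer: $- \frac{1}{254852} \approx -3.9238 \cdot 10^{-6}$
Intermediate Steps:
$U = \frac{1}{1508} \approx 0.00066313$
$\frac{U}{b{\left(\left(35 - 63\right) + J,-13 \right)}} = \frac{1}{1508 \left(\left(35 - 63\right) + 41\right) \left(-13\right)} = \frac{1}{1508 \left(-28 + 41\right) \left(-13\right)} = \frac{1}{1508 \cdot 13 \left(-13\right)} = \frac{1}{1508 \left(-169\right)} = \frac{1}{1508} \left(- \frac{1}{169}\right) = - \frac{1}{254852}$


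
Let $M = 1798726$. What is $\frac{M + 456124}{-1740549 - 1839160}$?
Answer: $- \frac{2254850}{3579709} \approx -0.6299$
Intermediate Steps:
$\frac{M + 456124}{-1740549 - 1839160} = \frac{1798726 + 456124}{-1740549 - 1839160} = \frac{2254850}{-3579709} = 2254850 \left(- \frac{1}{3579709}\right) = - \frac{2254850}{3579709}$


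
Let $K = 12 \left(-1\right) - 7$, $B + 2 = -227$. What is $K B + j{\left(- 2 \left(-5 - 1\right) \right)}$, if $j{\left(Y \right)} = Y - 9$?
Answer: $4354$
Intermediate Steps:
$j{\left(Y \right)} = -9 + Y$
$B = -229$ ($B = -2 - 227 = -229$)
$K = -19$ ($K = -12 - 7 = -19$)
$K B + j{\left(- 2 \left(-5 - 1\right) \right)} = \left(-19\right) \left(-229\right) - \left(9 + 2 \left(-5 - 1\right)\right) = 4351 - -3 = 4351 + \left(-9 + 12\right) = 4351 + 3 = 4354$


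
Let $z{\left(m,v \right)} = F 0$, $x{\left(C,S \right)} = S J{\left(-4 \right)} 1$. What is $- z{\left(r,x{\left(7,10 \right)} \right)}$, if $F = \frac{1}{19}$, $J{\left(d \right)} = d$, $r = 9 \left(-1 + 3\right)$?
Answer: $0$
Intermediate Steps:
$r = 18$ ($r = 9 \cdot 2 = 18$)
$F = \frac{1}{19} \approx 0.052632$
$x{\left(C,S \right)} = - 4 S$ ($x{\left(C,S \right)} = S \left(-4\right) 1 = - 4 S 1 = - 4 S$)
$z{\left(m,v \right)} = 0$ ($z{\left(m,v \right)} = \frac{1}{19} \cdot 0 = 0$)
$- z{\left(r,x{\left(7,10 \right)} \right)} = \left(-1\right) 0 = 0$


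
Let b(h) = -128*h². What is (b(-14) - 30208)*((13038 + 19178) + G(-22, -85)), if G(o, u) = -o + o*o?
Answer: -1809395712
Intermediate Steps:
G(o, u) = o² - o (G(o, u) = -o + o² = o² - o)
(b(-14) - 30208)*((13038 + 19178) + G(-22, -85)) = (-128*(-14)² - 30208)*((13038 + 19178) - 22*(-1 - 22)) = (-128*196 - 30208)*(32216 - 22*(-23)) = (-25088 - 30208)*(32216 + 506) = -55296*32722 = -1809395712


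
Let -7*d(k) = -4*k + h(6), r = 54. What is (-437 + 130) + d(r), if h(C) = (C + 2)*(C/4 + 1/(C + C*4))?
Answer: -29179/105 ≈ -277.90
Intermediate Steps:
h(C) = (2 + C)*(C/4 + 1/(5*C)) (h(C) = (2 + C)*(C*(¼) + 1/(C + 4*C)) = (2 + C)*(C/4 + 1/(5*C)))
d(k) = -184/105 + 4*k/7 (d(k) = -(-4*k + (1/20)*(8 + 6*(4 + 5*6² + 10*6))/6)/7 = -(-4*k + (1/20)*(⅙)*(8 + 6*(4 + 5*36 + 60)))/7 = -(-4*k + (1/20)*(⅙)*(8 + 6*(4 + 180 + 60)))/7 = -(-4*k + (1/20)*(⅙)*(8 + 6*244))/7 = -(-4*k + (1/20)*(⅙)*(8 + 1464))/7 = -(-4*k + (1/20)*(⅙)*1472)/7 = -(-4*k + 184/15)/7 = -(184/15 - 4*k)/7 = -184/105 + 4*k/7)
(-437 + 130) + d(r) = (-437 + 130) + (-184/105 + (4/7)*54) = -307 + (-184/105 + 216/7) = -307 + 3056/105 = -29179/105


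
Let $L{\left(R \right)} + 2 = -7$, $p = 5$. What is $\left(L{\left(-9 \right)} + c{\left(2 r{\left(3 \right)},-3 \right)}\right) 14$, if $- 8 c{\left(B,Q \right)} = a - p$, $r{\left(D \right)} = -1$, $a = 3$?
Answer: $- \frac{245}{2} \approx -122.5$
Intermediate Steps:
$L{\left(R \right)} = -9$ ($L{\left(R \right)} = -2 - 7 = -9$)
$c{\left(B,Q \right)} = \frac{1}{4}$ ($c{\left(B,Q \right)} = - \frac{3 - 5}{8} = \left(- \frac{1}{8}\right) \left(-2\right) = \frac{1}{4}$)
$\left(L{\left(-9 \right)} + c{\left(2 r{\left(3 \right)},-3 \right)}\right) 14 = \left(-9 + \frac{1}{4}\right) 14 = \left(- \frac{35}{4}\right) 14 = - \frac{245}{2}$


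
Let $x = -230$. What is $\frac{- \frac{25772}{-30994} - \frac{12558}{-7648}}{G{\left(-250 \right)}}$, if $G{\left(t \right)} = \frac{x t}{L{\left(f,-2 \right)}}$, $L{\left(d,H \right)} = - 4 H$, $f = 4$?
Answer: $\frac{146581727}{425935045000} \approx 0.00034414$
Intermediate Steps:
$G{\left(t \right)} = - \frac{115 t}{4}$ ($G{\left(t \right)} = \frac{\left(-230\right) t}{\left(-4\right) \left(-2\right)} = \frac{\left(-230\right) t}{8} = - 230 t \frac{1}{8} = - \frac{115 t}{4}$)
$\frac{- \frac{25772}{-30994} - \frac{12558}{-7648}}{G{\left(-250 \right)}} = \frac{- \frac{25772}{-30994} - \frac{12558}{-7648}}{\left(- \frac{115}{4}\right) \left(-250\right)} = \frac{\left(-25772\right) \left(- \frac{1}{30994}\right) - - \frac{6279}{3824}}{\frac{14375}{2}} = \left(\frac{12886}{15497} + \frac{6279}{3824}\right) \frac{2}{14375} = \frac{146581727}{59260528} \cdot \frac{2}{14375} = \frac{146581727}{425935045000}$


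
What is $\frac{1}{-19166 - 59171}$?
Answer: $- \frac{1}{78337} \approx -1.2765 \cdot 10^{-5}$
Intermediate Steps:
$\frac{1}{-19166 - 59171} = \frac{1}{-78337} = - \frac{1}{78337}$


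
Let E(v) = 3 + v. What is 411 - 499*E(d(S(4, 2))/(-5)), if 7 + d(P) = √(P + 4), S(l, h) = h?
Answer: -8923/5 + 499*√6/5 ≈ -1540.1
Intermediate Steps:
d(P) = -7 + √(4 + P) (d(P) = -7 + √(P + 4) = -7 + √(4 + P))
411 - 499*E(d(S(4, 2))/(-5)) = 411 - 499*(3 + (-7 + √(4 + 2))/(-5)) = 411 - 499*(3 + (-7 + √6)*(-⅕)) = 411 - 499*(3 + (7/5 - √6/5)) = 411 - 499*(22/5 - √6/5) = 411 + (-10978/5 + 499*√6/5) = -8923/5 + 499*√6/5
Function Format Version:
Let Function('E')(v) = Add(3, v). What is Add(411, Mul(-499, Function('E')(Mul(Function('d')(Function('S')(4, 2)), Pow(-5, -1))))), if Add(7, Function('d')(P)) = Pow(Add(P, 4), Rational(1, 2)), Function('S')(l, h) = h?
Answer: Add(Rational(-8923, 5), Mul(Rational(499, 5), Pow(6, Rational(1, 2)))) ≈ -1540.1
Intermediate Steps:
Function('d')(P) = Add(-7, Pow(Add(4, P), Rational(1, 2))) (Function('d')(P) = Add(-7, Pow(Add(P, 4), Rational(1, 2))) = Add(-7, Pow(Add(4, P), Rational(1, 2))))
Add(411, Mul(-499, Function('E')(Mul(Function('d')(Function('S')(4, 2)), Pow(-5, -1))))) = Add(411, Mul(-499, Add(3, Mul(Add(-7, Pow(Add(4, 2), Rational(1, 2))), Pow(-5, -1))))) = Add(411, Mul(-499, Add(3, Mul(Add(-7, Pow(6, Rational(1, 2))), Rational(-1, 5))))) = Add(411, Mul(-499, Add(3, Add(Rational(7, 5), Mul(Rational(-1, 5), Pow(6, Rational(1, 2))))))) = Add(411, Mul(-499, Add(Rational(22, 5), Mul(Rational(-1, 5), Pow(6, Rational(1, 2)))))) = Add(411, Add(Rational(-10978, 5), Mul(Rational(499, 5), Pow(6, Rational(1, 2))))) = Add(Rational(-8923, 5), Mul(Rational(499, 5), Pow(6, Rational(1, 2))))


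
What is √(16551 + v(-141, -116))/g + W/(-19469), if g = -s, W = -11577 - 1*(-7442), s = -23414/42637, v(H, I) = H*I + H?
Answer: 4135/19469 + 42637*√32766/23414 ≈ 329.84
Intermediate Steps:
v(H, I) = H + H*I
s = -23414/42637 (s = -23414*1/42637 = -23414/42637 ≈ -0.54915)
W = -4135 (W = -11577 + 7442 = -4135)
g = 23414/42637 (g = -1*(-23414/42637) = 23414/42637 ≈ 0.54915)
√(16551 + v(-141, -116))/g + W/(-19469) = √(16551 - 141*(1 - 116))/(23414/42637) - 4135/(-19469) = √(16551 - 141*(-115))*(42637/23414) - 4135*(-1/19469) = √(16551 + 16215)*(42637/23414) + 4135/19469 = √32766*(42637/23414) + 4135/19469 = 42637*√32766/23414 + 4135/19469 = 4135/19469 + 42637*√32766/23414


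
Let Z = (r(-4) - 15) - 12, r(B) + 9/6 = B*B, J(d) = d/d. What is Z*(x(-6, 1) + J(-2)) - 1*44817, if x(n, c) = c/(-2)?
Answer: -179293/4 ≈ -44823.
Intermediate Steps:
J(d) = 1
x(n, c) = -c/2 (x(n, c) = c*(-½) = -c/2)
r(B) = -3/2 + B² (r(B) = -3/2 + B*B = -3/2 + B²)
Z = -25/2 (Z = ((-3/2 + (-4)²) - 15) - 12 = ((-3/2 + 16) - 15) - 12 = (29/2 - 15) - 12 = -½ - 12 = -25/2 ≈ -12.500)
Z*(x(-6, 1) + J(-2)) - 1*44817 = -25*(-½*1 + 1)/2 - 1*44817 = -25*(-½ + 1)/2 - 44817 = -25/2*½ - 44817 = -25/4 - 44817 = -179293/4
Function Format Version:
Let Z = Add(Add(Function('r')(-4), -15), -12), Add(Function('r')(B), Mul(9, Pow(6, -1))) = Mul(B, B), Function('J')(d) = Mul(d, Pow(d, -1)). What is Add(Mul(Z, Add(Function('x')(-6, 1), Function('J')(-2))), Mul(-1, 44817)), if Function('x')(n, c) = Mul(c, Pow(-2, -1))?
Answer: Rational(-179293, 4) ≈ -44823.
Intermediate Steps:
Function('J')(d) = 1
Function('x')(n, c) = Mul(Rational(-1, 2), c) (Function('x')(n, c) = Mul(c, Rational(-1, 2)) = Mul(Rational(-1, 2), c))
Function('r')(B) = Add(Rational(-3, 2), Pow(B, 2)) (Function('r')(B) = Add(Rational(-3, 2), Mul(B, B)) = Add(Rational(-3, 2), Pow(B, 2)))
Z = Rational(-25, 2) (Z = Add(Add(Add(Rational(-3, 2), Pow(-4, 2)), -15), -12) = Add(Add(Add(Rational(-3, 2), 16), -15), -12) = Add(Add(Rational(29, 2), -15), -12) = Add(Rational(-1, 2), -12) = Rational(-25, 2) ≈ -12.500)
Add(Mul(Z, Add(Function('x')(-6, 1), Function('J')(-2))), Mul(-1, 44817)) = Add(Mul(Rational(-25, 2), Add(Mul(Rational(-1, 2), 1), 1)), Mul(-1, 44817)) = Add(Mul(Rational(-25, 2), Add(Rational(-1, 2), 1)), -44817) = Add(Mul(Rational(-25, 2), Rational(1, 2)), -44817) = Add(Rational(-25, 4), -44817) = Rational(-179293, 4)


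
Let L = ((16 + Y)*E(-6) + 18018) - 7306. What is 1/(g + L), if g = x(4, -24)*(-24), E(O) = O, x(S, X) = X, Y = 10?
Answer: 1/11132 ≈ 8.9831e-5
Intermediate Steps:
L = 10556 (L = ((16 + 10)*(-6) + 18018) - 7306 = (26*(-6) + 18018) - 7306 = (-156 + 18018) - 7306 = 17862 - 7306 = 10556)
g = 576 (g = -24*(-24) = 576)
1/(g + L) = 1/(576 + 10556) = 1/11132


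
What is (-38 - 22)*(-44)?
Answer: 2640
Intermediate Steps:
(-38 - 22)*(-44) = -60*(-44) = 2640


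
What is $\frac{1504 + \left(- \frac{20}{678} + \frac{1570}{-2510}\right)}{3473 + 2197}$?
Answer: $\frac{127918123}{482454630} \approx 0.26514$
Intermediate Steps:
$\frac{1504 + \left(- \frac{20}{678} + \frac{1570}{-2510}\right)}{3473 + 2197} = \frac{1504 + \left(\left(-20\right) \frac{1}{678} + 1570 \left(- \frac{1}{2510}\right)\right)}{5670} = \left(1504 - \frac{55733}{85089}\right) \frac{1}{5670} = \frac{127918123}{85089} \cdot \frac{1}{5670} = \frac{127918123}{482454630}$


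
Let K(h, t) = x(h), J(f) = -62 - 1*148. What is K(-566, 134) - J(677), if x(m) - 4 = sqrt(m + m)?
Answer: 214 + 2*I*sqrt(283) ≈ 214.0 + 33.645*I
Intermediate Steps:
x(m) = 4 + sqrt(2)*sqrt(m) (x(m) = 4 + sqrt(m + m) = 4 + sqrt(2*m) = 4 + sqrt(2)*sqrt(m))
J(f) = -210 (J(f) = -62 - 148 = -210)
K(h, t) = 4 + sqrt(2)*sqrt(h)
K(-566, 134) - J(677) = (4 + sqrt(2)*sqrt(-566)) - 1*(-210) = (4 + sqrt(2)*(I*sqrt(566))) + 210 = (4 + 2*I*sqrt(283)) + 210 = 214 + 2*I*sqrt(283)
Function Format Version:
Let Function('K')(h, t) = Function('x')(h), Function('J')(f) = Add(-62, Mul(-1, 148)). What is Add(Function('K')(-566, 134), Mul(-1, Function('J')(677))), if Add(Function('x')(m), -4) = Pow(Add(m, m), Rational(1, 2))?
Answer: Add(214, Mul(2, I, Pow(283, Rational(1, 2)))) ≈ Add(214.00, Mul(33.645, I))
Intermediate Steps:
Function('x')(m) = Add(4, Mul(Pow(2, Rational(1, 2)), Pow(m, Rational(1, 2)))) (Function('x')(m) = Add(4, Pow(Add(m, m), Rational(1, 2))) = Add(4, Pow(Mul(2, m), Rational(1, 2))) = Add(4, Mul(Pow(2, Rational(1, 2)), Pow(m, Rational(1, 2)))))
Function('J')(f) = -210 (Function('J')(f) = Add(-62, -148) = -210)
Function('K')(h, t) = Add(4, Mul(Pow(2, Rational(1, 2)), Pow(h, Rational(1, 2))))
Add(Function('K')(-566, 134), Mul(-1, Function('J')(677))) = Add(Add(4, Mul(Pow(2, Rational(1, 2)), Pow(-566, Rational(1, 2)))), Mul(-1, -210)) = Add(Add(4, Mul(Pow(2, Rational(1, 2)), Mul(I, Pow(566, Rational(1, 2))))), 210) = Add(Add(4, Mul(2, I, Pow(283, Rational(1, 2)))), 210) = Add(214, Mul(2, I, Pow(283, Rational(1, 2))))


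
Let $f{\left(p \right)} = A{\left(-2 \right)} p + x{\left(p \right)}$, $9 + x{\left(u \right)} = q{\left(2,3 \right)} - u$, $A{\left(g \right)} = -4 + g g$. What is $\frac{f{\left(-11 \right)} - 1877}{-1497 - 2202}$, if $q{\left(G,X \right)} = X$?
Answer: $\frac{208}{411} \approx 0.50608$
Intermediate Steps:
$A{\left(g \right)} = -4 + g^{2}$
$x{\left(u \right)} = -6 - u$ ($x{\left(u \right)} = -9 - \left(-3 + u\right) = -6 - u$)
$f{\left(p \right)} = -6 - p$ ($f{\left(p \right)} = \left(-4 + \left(-2\right)^{2}\right) p - \left(6 + p\right) = \left(-4 + 4\right) p - \left(6 + p\right) = 0 p - \left(6 + p\right) = 0 - \left(6 + p\right) = -6 - p$)
$\frac{f{\left(-11 \right)} - 1877}{-1497 - 2202} = \frac{\left(-6 - -11\right) - 1877}{-1497 - 2202} = \frac{\left(-6 + 11\right) - 1877}{-3699} = \left(5 - 1877\right) \left(- \frac{1}{3699}\right) = \left(-1872\right) \left(- \frac{1}{3699}\right) = \frac{208}{411}$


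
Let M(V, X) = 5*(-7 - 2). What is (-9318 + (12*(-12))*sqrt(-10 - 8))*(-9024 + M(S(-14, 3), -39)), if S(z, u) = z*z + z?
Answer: 84504942 + 3917808*I*sqrt(2) ≈ 8.4505e+7 + 5.5406e+6*I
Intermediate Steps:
S(z, u) = z + z**2 (S(z, u) = z**2 + z = z + z**2)
M(V, X) = -45 (M(V, X) = 5*(-9) = -45)
(-9318 + (12*(-12))*sqrt(-10 - 8))*(-9024 + M(S(-14, 3), -39)) = (-9318 + (12*(-12))*sqrt(-10 - 8))*(-9024 - 45) = (-9318 - 432*I*sqrt(2))*(-9069) = 84504942 + 3917808*I*sqrt(2)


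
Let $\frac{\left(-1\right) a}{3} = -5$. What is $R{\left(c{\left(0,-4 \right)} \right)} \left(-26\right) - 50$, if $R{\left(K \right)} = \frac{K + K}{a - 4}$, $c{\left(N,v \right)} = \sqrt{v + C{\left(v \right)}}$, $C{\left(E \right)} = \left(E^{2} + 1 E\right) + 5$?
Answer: $-50 - \frac{52 \sqrt{13}}{11} \approx -67.044$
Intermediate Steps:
$a = 15$ ($a = \left(-3\right) \left(-5\right) = 15$)
$C{\left(E \right)} = 5 + E + E^{2}$ ($C{\left(E \right)} = \left(E^{2} + E\right) + 5 = \left(E + E^{2}\right) + 5 = 5 + E + E^{2}$)
$c{\left(N,v \right)} = \sqrt{5 + v^{2} + 2 v}$ ($c{\left(N,v \right)} = \sqrt{v + \left(5 + v + v^{2}\right)} = \sqrt{5 + v^{2} + 2 v}$)
$R{\left(K \right)} = \frac{2 K}{11}$ ($R{\left(K \right)} = \frac{K + K}{15 - 4} = \frac{2 K}{11}$)
$R{\left(c{\left(0,-4 \right)} \right)} \left(-26\right) - 50 = \frac{2 \sqrt{5 + \left(-4\right)^{2} + 2 \left(-4\right)}}{11} \left(-26\right) - 50 = \frac{2 \sqrt{5 + 16 - 8}}{11} \left(-26\right) - 50 = \frac{2 \sqrt{13}}{11} \left(-26\right) - 50 = - \frac{52 \sqrt{13}}{11} - 50 = -50 - \frac{52 \sqrt{13}}{11}$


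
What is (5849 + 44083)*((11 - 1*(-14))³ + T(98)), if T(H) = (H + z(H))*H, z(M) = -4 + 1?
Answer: 1245054420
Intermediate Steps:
z(M) = -3
T(H) = H*(-3 + H) (T(H) = (H - 3)*H = (-3 + H)*H = H*(-3 + H))
(5849 + 44083)*((11 - 1*(-14))³ + T(98)) = (5849 + 44083)*((11 - 1*(-14))³ + 98*(-3 + 98)) = 49932*((11 + 14)³ + 98*95) = 49932*(25³ + 9310) = 49932*(15625 + 9310) = 49932*24935 = 1245054420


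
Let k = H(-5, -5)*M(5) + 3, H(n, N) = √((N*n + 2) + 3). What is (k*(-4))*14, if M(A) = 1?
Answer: -168 - 56*√30 ≈ -474.72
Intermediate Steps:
H(n, N) = √(5 + N*n) (H(n, N) = √((2 + N*n) + 3) = √(5 + N*n))
k = 3 + √30 (k = √(5 - 5*(-5))*1 + 3 = √(5 + 25)*1 + 3 = √30*1 + 3 = √30 + 3 = 3 + √30 ≈ 8.4772)
(k*(-4))*14 = ((3 + √30)*(-4))*14 = (-12 - 4*√30)*14 = -168 - 56*√30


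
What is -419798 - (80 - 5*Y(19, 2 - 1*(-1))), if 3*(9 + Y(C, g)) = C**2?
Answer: -1257964/3 ≈ -4.1932e+5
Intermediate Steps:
Y(C, g) = -9 + C**2/3
-419798 - (80 - 5*Y(19, 2 - 1*(-1))) = -419798 - (80 - 5*(-9 + (1/3)*19**2)) = -419798 - (80 - 5*(-9 + (1/3)*361)) = -419798 - (80 - 5*(-9 + 361/3)) = -419798 - (80 - 5*334/3) = -419798 - (80 - 1670/3) = -419798 - 1*(-1430/3) = -419798 + 1430/3 = -1257964/3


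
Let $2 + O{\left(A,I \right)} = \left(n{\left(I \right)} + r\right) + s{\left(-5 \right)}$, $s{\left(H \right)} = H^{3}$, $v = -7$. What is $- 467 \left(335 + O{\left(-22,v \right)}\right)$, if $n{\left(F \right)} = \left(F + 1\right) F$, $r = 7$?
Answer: $-120019$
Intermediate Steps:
$n{\left(F \right)} = F \left(1 + F\right)$ ($n{\left(F \right)} = \left(1 + F\right) F = F \left(1 + F\right)$)
$O{\left(A,I \right)} = -120 + I \left(1 + I\right)$ ($O{\left(A,I \right)} = -2 + \left(\left(I \left(1 + I\right) + 7\right) + \left(-5\right)^{3}\right) = -2 + \left(\left(7 + I \left(1 + I\right)\right) - 125\right) = -2 + \left(-118 + I \left(1 + I\right)\right) = -120 + I \left(1 + I\right)$)
$- 467 \left(335 + O{\left(-22,v \right)}\right) = - 467 \left(335 - \left(120 + 7 \left(1 - 7\right)\right)\right) = - 467 \left(335 - 78\right) = \left(-467\right) 257 = -120019$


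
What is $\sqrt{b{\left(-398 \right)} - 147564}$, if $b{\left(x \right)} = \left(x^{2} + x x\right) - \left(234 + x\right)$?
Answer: $8 \sqrt{2647} \approx 411.59$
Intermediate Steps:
$b{\left(x \right)} = -234 - x + 2 x^{2}$ ($b{\left(x \right)} = \left(x^{2} + x^{2}\right) - \left(234 + x\right) = 2 x^{2} - \left(234 + x\right) = -234 - x + 2 x^{2}$)
$\sqrt{b{\left(-398 \right)} - 147564} = \sqrt{\left(-234 - -398 + 2 \left(-398\right)^{2}\right) - 147564} = \sqrt{\left(-234 + 398 + 2 \cdot 158404\right) - 147564} = \sqrt{\left(-234 + 398 + 316808\right) - 147564} = \sqrt{316972 - 147564} = \sqrt{169408} = 8 \sqrt{2647}$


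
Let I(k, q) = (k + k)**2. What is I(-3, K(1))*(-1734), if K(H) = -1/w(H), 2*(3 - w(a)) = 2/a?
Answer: -62424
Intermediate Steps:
w(a) = 3 - 1/a
K(H) = -1/(3 - 1/H)
I(k, q) = 4*k**2 (I(k, q) = (2*k)**2 = 4*k**2)
I(-3, K(1))*(-1734) = (4*(-3)**2)*(-1734) = (4*9)*(-1734) = 36*(-1734) = -62424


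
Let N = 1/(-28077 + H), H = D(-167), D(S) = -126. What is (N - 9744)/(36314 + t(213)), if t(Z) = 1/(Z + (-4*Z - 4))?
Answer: -176702851219/658537257903 ≈ -0.26833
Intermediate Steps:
H = -126
t(Z) = 1/(-4 - 3*Z) (t(Z) = 1/(Z + (-4 - 4*Z)) = 1/(-4 - 3*Z))
N = -1/28203 (N = 1/(-28077 - 126) = 1/(-28203) = -1/28203 ≈ -3.5457e-5)
(N - 9744)/(36314 + t(213)) = (-1/28203 - 9744)/(36314 - 1/(4 + 3*213)) = -274810033/(28203*(36314 - 1/(4 + 639))) = -274810033/(28203*(36314 - 1/643)) = -274810033/(28203*23349901/643) = -274810033/28203*643/23349901 = -176702851219/658537257903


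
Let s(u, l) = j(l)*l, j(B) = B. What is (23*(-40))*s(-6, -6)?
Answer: -33120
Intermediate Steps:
s(u, l) = l² (s(u, l) = l*l = l²)
(23*(-40))*s(-6, -6) = (23*(-40))*(-6)² = -920*36 = -33120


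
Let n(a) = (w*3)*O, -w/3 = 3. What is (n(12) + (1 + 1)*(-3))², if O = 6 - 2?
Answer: 12996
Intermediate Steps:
w = -9 (w = -3*3 = -9)
O = 4
n(a) = -108 (n(a) = -9*3*4 = -27*4 = -108)
(n(12) + (1 + 1)*(-3))² = (-108 + (1 + 1)*(-3))² = (-108 + 2*(-3))² = (-108 - 6)² = (-114)² = 12996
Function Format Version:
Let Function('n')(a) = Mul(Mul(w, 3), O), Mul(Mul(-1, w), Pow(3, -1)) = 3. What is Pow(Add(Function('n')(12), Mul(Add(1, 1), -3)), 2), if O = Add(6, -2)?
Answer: 12996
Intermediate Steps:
w = -9 (w = Mul(-3, 3) = -9)
O = 4
Function('n')(a) = -108 (Function('n')(a) = Mul(Mul(-9, 3), 4) = Mul(-27, 4) = -108)
Pow(Add(Function('n')(12), Mul(Add(1, 1), -3)), 2) = Pow(Add(-108, Mul(Add(1, 1), -3)), 2) = Pow(Add(-108, Mul(2, -3)), 2) = Pow(Add(-108, -6), 2) = Pow(-114, 2) = 12996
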